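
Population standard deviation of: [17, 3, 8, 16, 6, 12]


Mean = 62/6 = 31/3
  (17-31/3)²=400/9
  (3-31/3)²=484/9
  (8-31/3)²=49/9
  (16-31/3)²=289/9
  (6-31/3)²=169/9
  (12-31/3)²=25/9
Σ(x-μ)² = 472/3
σ² = (472/3)/6 = 236/9

σ = √(236/9) ≈ 5.1208


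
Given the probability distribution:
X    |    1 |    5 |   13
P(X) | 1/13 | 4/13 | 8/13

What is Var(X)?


E[X] = 125/13
E[X²] = 1453/13
Var(X) = E[X²] - (E[X])² = 1453/13 - 15625/169 = 3264/169

Var(X) = 3264/169 ≈ 19.3136


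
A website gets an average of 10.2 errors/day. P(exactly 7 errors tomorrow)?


Poisson(λ=10.2): P(X=7) = e^(-λ)×λ^k/k!
= e^(-10.2) × 10.2^7 / 7!
≈ 3.717031868e-05 × 11486856.6765 / 5040 ≈ 0.084716

P(X=7) ≈ 0.084716 ≈ 8.47%


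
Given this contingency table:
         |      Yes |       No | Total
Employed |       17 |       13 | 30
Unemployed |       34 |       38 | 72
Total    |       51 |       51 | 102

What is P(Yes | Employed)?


P(Yes | Employed) = 17/(17+13) = 17/30

P(Yes|Employed) = 17/30 ≈ 56.67%


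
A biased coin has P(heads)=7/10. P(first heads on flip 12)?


Geometric: P(X=12) = (1-p)^(k-1)×p = (3/10)^11×7/10 = 1240029/1000000000000

P(X=12) = 1240029/1000000000000 ≈ 0.00%


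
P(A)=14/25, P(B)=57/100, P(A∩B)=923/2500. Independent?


P(A)×P(B) = 399/1250
P(A∩B) = 923/2500
Not equal → NOT independent

No, not independent


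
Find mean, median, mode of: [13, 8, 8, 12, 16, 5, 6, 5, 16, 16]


Sorted: [5, 5, 6, 8, 8, 12, 13, 16, 16, 16]
Mean = 105/10 = 21/2
Median = 10
Freq: {13: 1, 8: 2, 12: 1, 16: 3, 5: 2, 6: 1}
Mode: [16]

Mean=21/2, Median=10, Mode=16


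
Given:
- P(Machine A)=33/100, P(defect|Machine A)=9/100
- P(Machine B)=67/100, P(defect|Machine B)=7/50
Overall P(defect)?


P(B) = Σ P(B|Aᵢ)×P(Aᵢ)
  9/100×33/100 = 297/10000
  7/50×67/100 = 469/5000
Sum = 247/2000

P(defect) = 247/2000 ≈ 12.35%


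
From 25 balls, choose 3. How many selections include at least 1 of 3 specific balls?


Complement: C(25,3) - C(22,3) = 2300 - 1540 = 760

760


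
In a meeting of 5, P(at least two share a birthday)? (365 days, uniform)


P(all different) = Π(365-i)/365 for i=0..4
= 0.972864
P(match) = 1 - 0.972864 = 0.027136

P ≈ 0.0271 ≈ 2.71%


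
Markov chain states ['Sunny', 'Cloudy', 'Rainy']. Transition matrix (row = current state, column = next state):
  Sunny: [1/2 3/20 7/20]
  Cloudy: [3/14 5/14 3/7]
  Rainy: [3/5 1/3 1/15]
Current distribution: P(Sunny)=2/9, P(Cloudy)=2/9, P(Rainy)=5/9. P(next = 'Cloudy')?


P(next=Cloudy) = Σᵢ P(now=i)×P(i→Cloudy)
= 2/9×3/20 + 2/9×5/14 + 5/9×1/3
= 1/30 + 5/63 + 5/27 = 563/1890

P = 563/1890 ≈ 0.2979


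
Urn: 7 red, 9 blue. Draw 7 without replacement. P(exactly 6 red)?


Hypergeometric: C(7,6)×C(9,1)/C(16,7)
= 7×9/11440 = 63/11440

P(X=6) = 63/11440 ≈ 0.55%


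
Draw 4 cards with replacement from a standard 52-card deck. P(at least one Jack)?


P(not a Jack) = 48/52 = 12/13
P(none in 4 draws) = (12/13)^4 = 20736/28561
P(≥1 Jack) = 1 - 20736/28561 = 7825/28561

P = 7825/28561 ≈ 27.40%


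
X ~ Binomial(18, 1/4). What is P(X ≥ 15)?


P(X ≥ 15) = Σ P(X=i) for i=15..18
P(X=15) = 1377/4294967296
P(X=16) = 1377/68719476736
P(X=17) = 27/34359738368
P(X=18) = 1/68719476736
Sum = 2933/8589934592

P(X ≥ 15) = 2933/8589934592 ≈ 0.00%


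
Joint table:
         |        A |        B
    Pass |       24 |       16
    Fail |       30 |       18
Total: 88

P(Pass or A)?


P(Pass∨A) = P(Pass) + P(A) - P(Pass∧A)
= (40 + 54 - 24)/88 = 70/88 = 35/44

P = 35/44 ≈ 79.55%


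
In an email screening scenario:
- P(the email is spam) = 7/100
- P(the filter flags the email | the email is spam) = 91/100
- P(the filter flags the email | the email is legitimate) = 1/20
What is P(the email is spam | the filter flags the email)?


Using Bayes' theorem:
P(A|B) = P(B|A)·P(A) / P(B)

P(the filter flags the email) = 91/100 × 7/100 + 1/20 × 93/100
= 637/10000 + 93/2000 = 551/5000

P(the email is spam|the filter flags the email) = (637/10000) / (551/5000) = 637/1102

P(the email is spam|the filter flags the email) = 637/1102 ≈ 57.80%


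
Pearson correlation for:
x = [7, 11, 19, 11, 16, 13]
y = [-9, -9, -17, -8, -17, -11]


n=6, Σx=77, Σy=-71, Σxy=-988, Σx²=1077, Σy²=925
r = (6×(-988) - 77×(-71))/√((6×1077 - 77²)(6×925 - (-71)²))
= -461/√(533×509) = -461/√271297 ≈ -461/520.8618 ≈ -0.8851

r ≈ -0.8851


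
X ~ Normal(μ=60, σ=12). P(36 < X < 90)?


z₁=(36-60)/12=-2.0, z₂=(90-60)/12=2.5
P = Φ(2.5) - Φ(-2.0) = 0.993790 - 0.022750 = 0.971040 ≈ 0.9710

P(36 < X < 90) ≈ 0.9710


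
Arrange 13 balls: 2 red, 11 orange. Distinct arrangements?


13!/(2!×11!) = 78

78


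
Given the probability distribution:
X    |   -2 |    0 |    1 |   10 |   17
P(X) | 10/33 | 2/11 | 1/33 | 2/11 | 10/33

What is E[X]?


E[X] = Σ x·P(X=x)
= (-2)×(10/33) + (0)×(2/11) + (1)×(1/33) + (10)×(2/11) + (17)×(10/33)
= 211/33

E[X] = 211/33


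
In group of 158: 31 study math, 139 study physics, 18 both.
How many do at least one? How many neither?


|A∪B| = 31+139-18 = 152
Neither = 158-152 = 6

At least one: 152; Neither: 6


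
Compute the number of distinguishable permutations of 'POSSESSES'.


Letters: 9, freq: {'P': 1, 'O': 1, 'S': 5, 'E': 2}
9!/(1!×1!×5!×2!) = 362880/240 = 1512

1512


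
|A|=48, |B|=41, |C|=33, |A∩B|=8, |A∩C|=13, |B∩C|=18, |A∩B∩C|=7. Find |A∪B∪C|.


|A∪B∪C| = 48+41+33-8-13-18+7 = 90

|A∪B∪C| = 90


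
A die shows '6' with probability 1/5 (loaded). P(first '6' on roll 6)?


Geometric: P(X=6) = (1-p)^(k-1)×p = (4/5)^5×1/5 = 1024/15625

P(X=6) = 1024/15625 ≈ 6.55%


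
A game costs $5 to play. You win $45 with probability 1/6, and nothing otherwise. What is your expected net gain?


E[gain] = (45-5)×1/6 + (-5)×5/6
= 20/3 - 25/6 = 5/2

Expected net gain = $5/2 ≈ $2.50


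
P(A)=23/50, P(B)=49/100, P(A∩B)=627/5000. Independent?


P(A)×P(B) = 1127/5000
P(A∩B) = 627/5000
Not equal → NOT independent

No, not independent


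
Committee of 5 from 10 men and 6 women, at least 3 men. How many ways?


Count by #men:
  3M,2W: C(10,3)×C(6,2)=1800
  4M,1W: C(10,4)×C(6,1)=1260
  5M,0W: C(10,5)×C(6,0)=252
Total = 3312

3312


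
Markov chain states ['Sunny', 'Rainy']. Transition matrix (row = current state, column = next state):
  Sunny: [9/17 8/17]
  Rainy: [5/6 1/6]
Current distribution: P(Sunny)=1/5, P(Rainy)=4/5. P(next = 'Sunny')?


P(next=Sunny) = Σᵢ P(now=i)×P(i→Sunny)
= 1/5×9/17 + 4/5×5/6
= 9/85 + 2/3 = 197/255

P = 197/255 ≈ 0.7725


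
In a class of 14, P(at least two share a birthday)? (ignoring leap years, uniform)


P(all different) = Π(365-i)/365 for i=0..13
= 0.776897
P(match) = 1 - 0.776897 = 0.223103

P ≈ 0.2231 ≈ 22.31%


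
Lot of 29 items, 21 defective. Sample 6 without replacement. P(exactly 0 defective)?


Hypergeometric: C(21,0)×C(8,6)/C(29,6)
= 1×28/475020 = 1/16965

P(X=0) = 1/16965 ≈ 0.01%


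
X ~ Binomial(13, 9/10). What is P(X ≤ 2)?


P(X ≤ 2) = Σ P(X=i) for i=0..2
P(X=0) = 1/10000000000000
P(X=1) = 117/10000000000000
P(X=2) = 3159/5000000000000
Sum = 1609/2500000000000

P(X ≤ 2) = 1609/2500000000000 ≈ 0.00%


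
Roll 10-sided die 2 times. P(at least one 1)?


P(no 1)^2 = (9/10)^2 = 81/100
P(≥1) = 1 - 81/100 = 19/100

P = 19/100 ≈ 19.00%


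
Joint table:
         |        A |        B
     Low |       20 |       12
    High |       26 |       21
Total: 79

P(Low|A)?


P(Low|A) = 20/(20+26) = 20/46 = 10/23

P = 10/23 ≈ 43.48%


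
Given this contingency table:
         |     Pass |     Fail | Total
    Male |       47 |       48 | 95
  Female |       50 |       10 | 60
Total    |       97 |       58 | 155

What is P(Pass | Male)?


P(Pass | Male) = 47/(47+48) = 47/95

P(Pass|Male) = 47/95 ≈ 49.47%


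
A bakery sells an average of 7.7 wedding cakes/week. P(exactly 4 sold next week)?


Poisson(λ=7.7): P(X=4) = e^(-λ)×λ^k/k!
= e^(-7.7) × 7.7^4 / 4!
≈ 0.0004528271829 × 3515.3041 / 24 ≈ 0.066326

P(X=4) ≈ 0.066326 ≈ 6.63%


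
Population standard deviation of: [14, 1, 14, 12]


Mean = 41/4
  (14-41/4)²=225/16
  (1-41/4)²=1369/16
  (14-41/4)²=225/16
  (12-41/4)²=49/16
Σ(x-μ)² = 467/4
σ² = (467/4)/4 = 467/16

σ = √(467/16) ≈ 5.4025


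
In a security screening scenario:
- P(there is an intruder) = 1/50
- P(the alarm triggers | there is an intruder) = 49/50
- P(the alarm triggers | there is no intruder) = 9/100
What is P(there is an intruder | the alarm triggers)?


Using Bayes' theorem:
P(A|B) = P(B|A)·P(A) / P(B)

P(the alarm triggers) = 49/50 × 1/50 + 9/100 × 49/50
= 49/2500 + 441/5000 = 539/5000

P(there is an intruder|the alarm triggers) = (49/2500) / (539/5000) = 2/11

P(there is an intruder|the alarm triggers) = 2/11 ≈ 18.18%


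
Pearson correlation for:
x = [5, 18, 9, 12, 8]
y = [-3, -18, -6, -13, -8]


n=5, Σx=52, Σy=-48, Σxy=-613, Σx²=638, Σy²=602
r = (5×(-613) - 52×(-48))/√((5×638 - 52²)(5×602 - (-48)²))
= -569/√(486×706) = -569/√343116 ≈ -569/585.7610 ≈ -0.9714

r ≈ -0.9714


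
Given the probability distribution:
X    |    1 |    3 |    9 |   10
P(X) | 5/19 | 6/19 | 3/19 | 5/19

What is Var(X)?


E[X] = 100/19
E[X²] = 802/19
Var(X) = E[X²] - (E[X])² = 802/19 - 10000/361 = 5238/361

Var(X) = 5238/361 ≈ 14.5097


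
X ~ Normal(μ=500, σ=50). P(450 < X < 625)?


z₁=(450-500)/50=-1.0, z₂=(625-500)/50=2.5
P = Φ(2.5) - Φ(-1.0) = 0.993790 - 0.158655 = 0.835135 ≈ 0.8351

P(450 < X < 625) ≈ 0.8351


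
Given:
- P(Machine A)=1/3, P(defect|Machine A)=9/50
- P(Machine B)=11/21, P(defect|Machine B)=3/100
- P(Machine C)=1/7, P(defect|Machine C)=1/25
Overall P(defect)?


P(B) = Σ P(B|Aᵢ)×P(Aᵢ)
  9/50×1/3 = 3/50
  3/100×11/21 = 11/700
  1/25×1/7 = 1/175
Sum = 57/700

P(defect) = 57/700 ≈ 8.14%


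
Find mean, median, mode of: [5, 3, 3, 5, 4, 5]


Sorted: [3, 3, 4, 5, 5, 5]
Mean = 25/6
Median = 9/2
Freq: {5: 3, 3: 2, 4: 1}
Mode: [5]

Mean=25/6, Median=9/2, Mode=5


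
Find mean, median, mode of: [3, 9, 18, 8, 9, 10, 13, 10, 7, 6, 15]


Sorted: [3, 6, 7, 8, 9, 9, 10, 10, 13, 15, 18]
Mean = 108/11
Median = 9
Freq: {3: 1, 9: 2, 18: 1, 8: 1, 10: 2, 13: 1, 7: 1, 6: 1, 15: 1}
Mode: [9, 10]

Mean=108/11, Median=9, Mode=[9, 10]


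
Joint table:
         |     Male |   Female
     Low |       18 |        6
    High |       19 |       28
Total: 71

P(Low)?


P(Low) = (18+6)/71 = 24/71

P(Low) = 24/71 ≈ 33.80%


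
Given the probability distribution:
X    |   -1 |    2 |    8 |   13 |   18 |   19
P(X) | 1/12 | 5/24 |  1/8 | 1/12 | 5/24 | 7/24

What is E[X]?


E[X] = Σ x·P(X=x)
= (-1)×(1/12) + (2)×(5/24) + (8)×(1/8) + (13)×(1/12) + (18)×(5/24) + (19)×(7/24)
= 281/24

E[X] = 281/24


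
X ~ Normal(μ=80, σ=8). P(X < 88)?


z = (88-80)/8 = 1.0
P(Z < 1.0) = 0.8413

P(X < 88) ≈ 0.8413


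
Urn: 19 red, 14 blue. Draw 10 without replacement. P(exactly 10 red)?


Hypergeometric: C(19,10)×C(14,0)/C(33,10)
= 92378×1/92561040 = 323/323640

P(X=10) = 323/323640 ≈ 0.10%


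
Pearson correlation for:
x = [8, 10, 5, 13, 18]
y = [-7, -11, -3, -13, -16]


n=5, Σx=54, Σy=-50, Σxy=-638, Σx²=682, Σy²=604
r = (5×(-638) - 54×(-50))/√((5×682 - 54²)(5×604 - (-50)²))
= -490/√(494×520) = -490/√256880 ≈ -490/506.8333 ≈ -0.9668

r ≈ -0.9668


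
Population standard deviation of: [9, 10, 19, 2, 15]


Mean = 55/5 = 11
  (9-11)²=4
  (10-11)²=1
  (19-11)²=64
  (2-11)²=81
  (15-11)²=16
Σ(x-μ)² = 166
σ² = 166/5

σ = √(166/5) ≈ 5.7619


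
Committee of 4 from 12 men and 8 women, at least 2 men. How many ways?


Count by #men:
  2M,2W: C(12,2)×C(8,2)=1848
  3M,1W: C(12,3)×C(8,1)=1760
  4M,0W: C(12,4)×C(8,0)=495
Total = 4103

4103


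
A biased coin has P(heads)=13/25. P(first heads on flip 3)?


Geometric: P(X=3) = (1-p)^(k-1)×p = (12/25)^2×13/25 = 1872/15625

P(X=3) = 1872/15625 ≈ 11.98%


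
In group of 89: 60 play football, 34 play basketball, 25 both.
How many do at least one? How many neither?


|A∪B| = 60+34-25 = 69
Neither = 89-69 = 20

At least one: 69; Neither: 20


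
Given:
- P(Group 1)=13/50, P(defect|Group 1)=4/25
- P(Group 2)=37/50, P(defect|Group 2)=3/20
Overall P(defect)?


P(B) = Σ P(B|Aᵢ)×P(Aᵢ)
  4/25×13/50 = 26/625
  3/20×37/50 = 111/1000
Sum = 763/5000

P(defect) = 763/5000 ≈ 15.26%


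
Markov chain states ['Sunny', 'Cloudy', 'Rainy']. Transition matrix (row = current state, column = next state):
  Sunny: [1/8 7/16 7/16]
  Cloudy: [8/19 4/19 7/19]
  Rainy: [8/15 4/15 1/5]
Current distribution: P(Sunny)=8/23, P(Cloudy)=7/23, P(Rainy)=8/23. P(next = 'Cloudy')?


P(next=Cloudy) = Σᵢ P(now=i)×P(i→Cloudy)
= 8/23×7/16 + 7/23×4/19 + 8/23×4/15
= 7/46 + 28/437 + 32/345 = 4051/13110

P = 4051/13110 ≈ 0.3090


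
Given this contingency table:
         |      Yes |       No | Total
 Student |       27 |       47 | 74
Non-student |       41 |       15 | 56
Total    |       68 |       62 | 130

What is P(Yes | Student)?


P(Yes | Student) = 27/(27+47) = 27/74

P(Yes|Student) = 27/74 ≈ 36.49%


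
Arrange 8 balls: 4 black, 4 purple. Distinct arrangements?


8!/(4!×4!) = 70

70


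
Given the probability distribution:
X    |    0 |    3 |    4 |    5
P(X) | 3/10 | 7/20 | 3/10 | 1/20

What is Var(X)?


E[X] = 5/2
E[X²] = 46/5
Var(X) = E[X²] - (E[X])² = 46/5 - 25/4 = 59/20

Var(X) = 59/20 ≈ 2.9500


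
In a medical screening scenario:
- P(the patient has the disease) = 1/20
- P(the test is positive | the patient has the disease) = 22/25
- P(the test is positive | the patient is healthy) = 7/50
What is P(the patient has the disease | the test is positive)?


Using Bayes' theorem:
P(A|B) = P(B|A)·P(A) / P(B)

P(the test is positive) = 22/25 × 1/20 + 7/50 × 19/20
= 11/250 + 133/1000 = 177/1000

P(the patient has the disease|the test is positive) = (11/250) / (177/1000) = 44/177

P(the patient has the disease|the test is positive) = 44/177 ≈ 24.86%


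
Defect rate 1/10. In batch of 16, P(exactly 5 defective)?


Binomial: P(X=5) = C(16,5)×p^5×(1-p)^11
= 4368 × 1/100000 × 31381059609/100000000000 = 8567029273257/625000000000000

P(X=5) = 8567029273257/625000000000000 ≈ 1.37%


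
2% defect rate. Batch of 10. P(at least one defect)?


P(all good) = (49/50)^10 = 79792266297612001/97656250000000000
P(≥1 defect) = 17863983702387999/97656250000000000

P = 17863983702387999/97656250000000000 ≈ 18.29%


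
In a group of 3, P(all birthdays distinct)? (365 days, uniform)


P(all different) = Π(365-i)/365 for i=0..2
= (365/365)×(364/365)×...×(363/365)
= 0.991796

P ≈ 0.9918 ≈ 99.18%


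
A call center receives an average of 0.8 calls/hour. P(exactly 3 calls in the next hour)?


Poisson(λ=0.8): P(X=3) = e^(-λ)×λ^k/k!
= e^(-0.8) × 0.8^3 / 3!
≈ 0.4493289641 × 0.512 / 6 ≈ 0.038343

P(X=3) ≈ 0.038343 ≈ 3.83%


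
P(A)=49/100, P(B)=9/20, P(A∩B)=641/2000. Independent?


P(A)×P(B) = 441/2000
P(A∩B) = 641/2000
Not equal → NOT independent

No, not independent


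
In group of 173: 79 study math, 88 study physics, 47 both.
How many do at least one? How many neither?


|A∪B| = 79+88-47 = 120
Neither = 173-120 = 53

At least one: 120; Neither: 53


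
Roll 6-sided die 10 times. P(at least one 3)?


P(no 3)^10 = (5/6)^10 = 9765625/60466176
P(≥1) = 1 - 9765625/60466176 = 50700551/60466176

P = 50700551/60466176 ≈ 83.85%


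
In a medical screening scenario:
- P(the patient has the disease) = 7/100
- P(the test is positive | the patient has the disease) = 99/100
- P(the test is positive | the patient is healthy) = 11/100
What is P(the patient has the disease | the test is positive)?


Using Bayes' theorem:
P(A|B) = P(B|A)·P(A) / P(B)

P(the test is positive) = 99/100 × 7/100 + 11/100 × 93/100
= 693/10000 + 1023/10000 = 429/2500

P(the patient has the disease|the test is positive) = (693/10000) / (429/2500) = 21/52

P(the patient has the disease|the test is positive) = 21/52 ≈ 40.38%


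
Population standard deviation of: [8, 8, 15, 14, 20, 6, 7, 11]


Mean = 89/8
  (8-89/8)²=625/64
  (8-89/8)²=625/64
  (15-89/8)²=961/64
  (14-89/8)²=529/64
  (20-89/8)²=5041/64
  (6-89/8)²=1681/64
  (7-89/8)²=1089/64
  (11-89/8)²=1/64
Σ(x-μ)² = 1319/8
σ² = (1319/8)/8 = 1319/64

σ = √(1319/64) ≈ 4.5398


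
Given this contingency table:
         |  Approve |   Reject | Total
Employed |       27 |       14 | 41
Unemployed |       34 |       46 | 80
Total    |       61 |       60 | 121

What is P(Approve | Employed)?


P(Approve | Employed) = 27/(27+14) = 27/41

P(Approve|Employed) = 27/41 ≈ 65.85%


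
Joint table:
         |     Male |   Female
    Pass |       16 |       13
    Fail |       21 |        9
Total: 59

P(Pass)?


P(Pass) = (16+13)/59 = 29/59

P(Pass) = 29/59 ≈ 49.15%


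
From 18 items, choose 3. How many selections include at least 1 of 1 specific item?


Complement: C(18,3) - C(17,3) = 816 - 680 = 136

136


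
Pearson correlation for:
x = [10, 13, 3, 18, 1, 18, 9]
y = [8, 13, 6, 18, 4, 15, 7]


n=7, Σx=72, Σy=71, Σxy=928, Σx²=1008, Σy²=883
r = (7×928 - 72×71)/√((7×1008 - 72²)(7×883 - 71²))
= 1384/√(1872×1140) = 1384/√2134080 ≈ 1384/1460.8491 ≈ 0.9474

r ≈ 0.9474


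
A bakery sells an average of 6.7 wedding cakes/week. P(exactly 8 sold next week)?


Poisson(λ=6.7): P(X=8) = e^(-λ)×λ^k/k!
= e^(-6.7) × 6.7^8 / 8!
≈ 0.001230911903 × 4060676.77557 / 40320 ≈ 0.123967

P(X=8) ≈ 0.123967 ≈ 12.40%


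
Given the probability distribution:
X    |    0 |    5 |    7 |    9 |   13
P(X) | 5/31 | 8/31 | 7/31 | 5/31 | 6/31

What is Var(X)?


E[X] = 212/31
E[X²] = 1962/31
Var(X) = E[X²] - (E[X])² = 1962/31 - 44944/961 = 15878/961

Var(X) = 15878/961 ≈ 16.5224


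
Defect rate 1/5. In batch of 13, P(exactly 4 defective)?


Binomial: P(X=4) = C(13,4)×p^4×(1-p)^9
= 715 × 1/625 × 262144/1953125 = 37486592/244140625

P(X=4) = 37486592/244140625 ≈ 15.35%


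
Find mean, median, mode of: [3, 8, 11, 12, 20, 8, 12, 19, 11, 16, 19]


Sorted: [3, 8, 8, 11, 11, 12, 12, 16, 19, 19, 20]
Mean = 139/11
Median = 12
Freq: {3: 1, 8: 2, 11: 2, 12: 2, 20: 1, 19: 2, 16: 1}
Mode: [8, 11, 12, 19]

Mean=139/11, Median=12, Mode=[8, 11, 12, 19]


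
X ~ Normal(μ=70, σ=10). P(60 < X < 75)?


z₁=(60-70)/10=-1.0, z₂=(75-70)/10=0.5
P = Φ(0.5) - Φ(-1.0) = 0.691462 - 0.158655 = 0.532807 ≈ 0.5328

P(60 < X < 75) ≈ 0.5328


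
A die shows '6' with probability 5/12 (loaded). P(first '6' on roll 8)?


Geometric: P(X=8) = (1-p)^(k-1)×p = (7/12)^7×5/12 = 4117715/429981696

P(X=8) = 4117715/429981696 ≈ 0.96%


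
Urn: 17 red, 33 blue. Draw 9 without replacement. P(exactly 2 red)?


Hypergeometric: C(17,2)×C(33,7)/C(50,9)
= 136×4272048/2505433700 = 13204512/56941675

P(X=2) = 13204512/56941675 ≈ 23.19%


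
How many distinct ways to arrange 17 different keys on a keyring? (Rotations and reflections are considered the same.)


Free circular arrangements: rotations and reflections both identified.
(n-1)!/2 = 16!/2 = 20922789888000/2 = 10461394944000

10461394944000


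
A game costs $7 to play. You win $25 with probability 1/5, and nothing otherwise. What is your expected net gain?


E[gain] = (25-7)×1/5 + (-7)×4/5
= 18/5 - 28/5 = -2

Expected net gain = $-2 ≈ $-2.00


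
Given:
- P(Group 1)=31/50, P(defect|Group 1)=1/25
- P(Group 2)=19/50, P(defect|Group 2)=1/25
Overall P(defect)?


P(B) = Σ P(B|Aᵢ)×P(Aᵢ)
  1/25×31/50 = 31/1250
  1/25×19/50 = 19/1250
Sum = 1/25

P(defect) = 1/25 ≈ 4.00%


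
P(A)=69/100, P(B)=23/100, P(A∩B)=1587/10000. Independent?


P(A)×P(B) = 1587/10000
P(A∩B) = 1587/10000
Equal ✓ → Independent

Yes, independent


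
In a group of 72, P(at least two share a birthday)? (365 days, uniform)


P(all different) = Π(365-i)/365 for i=0..71
= 0.000547
P(match) = 1 - 0.000547 = 0.999453

P ≈ 0.9995 ≈ 99.95%


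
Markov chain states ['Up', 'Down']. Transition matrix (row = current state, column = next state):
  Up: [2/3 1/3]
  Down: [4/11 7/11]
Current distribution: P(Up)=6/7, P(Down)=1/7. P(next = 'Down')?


P(next=Down) = Σᵢ P(now=i)×P(i→Down)
= 6/7×1/3 + 1/7×7/11
= 2/7 + 1/11 = 29/77

P = 29/77 ≈ 0.3766


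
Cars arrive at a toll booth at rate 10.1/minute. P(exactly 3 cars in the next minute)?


Poisson(λ=10.1): P(X=3) = e^(-λ)×λ^k/k!
= e^(-10.1) × 10.1^3 / 3!
≈ 4.107955523e-05 × 1030.301 / 6 ≈ 0.007054

P(X=3) ≈ 0.007054 ≈ 0.71%


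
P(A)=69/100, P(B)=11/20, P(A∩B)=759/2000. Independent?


P(A)×P(B) = 759/2000
P(A∩B) = 759/2000
Equal ✓ → Independent

Yes, independent


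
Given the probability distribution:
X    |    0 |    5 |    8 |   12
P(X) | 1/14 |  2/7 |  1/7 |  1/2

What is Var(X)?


E[X] = 60/7
E[X²] = 618/7
Var(X) = E[X²] - (E[X])² = 618/7 - 3600/49 = 726/49

Var(X) = 726/49 ≈ 14.8163


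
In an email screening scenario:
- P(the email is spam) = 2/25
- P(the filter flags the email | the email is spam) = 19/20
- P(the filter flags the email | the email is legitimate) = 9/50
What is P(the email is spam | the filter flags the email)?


Using Bayes' theorem:
P(A|B) = P(B|A)·P(A) / P(B)

P(the filter flags the email) = 19/20 × 2/25 + 9/50 × 23/25
= 19/250 + 207/1250 = 151/625

P(the email is spam|the filter flags the email) = (19/250) / (151/625) = 95/302

P(the email is spam|the filter flags the email) = 95/302 ≈ 31.46%


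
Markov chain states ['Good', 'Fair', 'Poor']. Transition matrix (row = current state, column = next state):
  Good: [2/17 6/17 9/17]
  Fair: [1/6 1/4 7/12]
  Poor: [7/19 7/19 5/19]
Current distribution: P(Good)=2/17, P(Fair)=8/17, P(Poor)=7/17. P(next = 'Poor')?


P(next=Poor) = Σᵢ P(now=i)×P(i→Poor)
= 2/17×9/17 + 8/17×7/12 + 7/17×5/19
= 18/289 + 14/51 + 35/323 = 7333/16473

P = 7333/16473 ≈ 0.4452


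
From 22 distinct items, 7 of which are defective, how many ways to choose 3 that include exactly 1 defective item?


Choose 1 of the 7 defective items and 2 of the other 15 items:
C(7,1)×C(15,2) = 7×105 = 735

735


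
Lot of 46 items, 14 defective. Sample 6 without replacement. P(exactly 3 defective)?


Hypergeometric: C(14,3)×C(32,3)/C(46,6)
= 364×4960/9366819 = 257920/1338117

P(X=3) = 257920/1338117 ≈ 19.27%


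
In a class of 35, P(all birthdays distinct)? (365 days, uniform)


P(all different) = Π(365-i)/365 for i=0..34
= (365/365)×(364/365)×...×(331/365)
= 0.185617

P ≈ 0.1856 ≈ 18.56%


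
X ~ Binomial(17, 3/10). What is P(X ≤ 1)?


P(X ≤ 1) = Σ P(X=i) for i=0..1
P(X=0) = 232630513987207/100000000000000000
P(X=1) = 1694879459049651/100000000000000000
Sum = 963754986518429/50000000000000000

P(X ≤ 1) = 963754986518429/50000000000000000 ≈ 1.93%


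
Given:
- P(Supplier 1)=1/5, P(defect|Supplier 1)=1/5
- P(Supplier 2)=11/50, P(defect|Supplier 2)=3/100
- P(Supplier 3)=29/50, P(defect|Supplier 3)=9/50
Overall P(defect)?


P(B) = Σ P(B|Aᵢ)×P(Aᵢ)
  1/5×1/5 = 1/25
  3/100×11/50 = 33/5000
  9/50×29/50 = 261/2500
Sum = 151/1000

P(defect) = 151/1000 ≈ 15.10%


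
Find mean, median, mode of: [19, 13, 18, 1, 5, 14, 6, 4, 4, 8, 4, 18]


Sorted: [1, 4, 4, 4, 5, 6, 8, 13, 14, 18, 18, 19]
Mean = 114/12 = 19/2
Median = 7
Freq: {19: 1, 13: 1, 18: 2, 1: 1, 5: 1, 14: 1, 6: 1, 4: 3, 8: 1}
Mode: [4]

Mean=19/2, Median=7, Mode=4


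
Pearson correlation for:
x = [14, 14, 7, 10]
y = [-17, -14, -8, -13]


n=4, Σx=45, Σy=-52, Σxy=-620, Σx²=541, Σy²=718
r = (4×(-620) - 45×(-52))/√((4×541 - 45²)(4×718 - (-52)²))
= -140/√(139×168) = -140/√23352 ≈ -140/152.8136 ≈ -0.9161

r ≈ -0.9161


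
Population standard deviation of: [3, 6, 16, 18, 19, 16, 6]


Mean = 84/7 = 12
  (3-12)²=81
  (6-12)²=36
  (16-12)²=16
  (18-12)²=36
  (19-12)²=49
  (16-12)²=16
  (6-12)²=36
Σ(x-μ)² = 270
σ² = 270/7

σ = √(270/7) ≈ 6.2106


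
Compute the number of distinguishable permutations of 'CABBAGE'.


Letters: 7, freq: {'C': 1, 'A': 2, 'B': 2, 'G': 1, 'E': 1}
7!/(1!×2!×2!×1!×1!) = 5040/4 = 1260

1260


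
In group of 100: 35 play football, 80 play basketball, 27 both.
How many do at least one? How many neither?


|A∪B| = 35+80-27 = 88
Neither = 100-88 = 12

At least one: 88; Neither: 12


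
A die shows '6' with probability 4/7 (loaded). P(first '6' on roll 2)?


Geometric: P(X=2) = (1-p)^(k-1)×p = (3/7)^1×4/7 = 12/49

P(X=2) = 12/49 ≈ 24.49%


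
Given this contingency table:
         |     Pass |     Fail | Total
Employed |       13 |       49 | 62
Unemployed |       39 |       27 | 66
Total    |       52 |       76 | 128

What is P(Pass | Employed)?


P(Pass | Employed) = 13/(13+49) = 13/62

P(Pass|Employed) = 13/62 ≈ 20.97%


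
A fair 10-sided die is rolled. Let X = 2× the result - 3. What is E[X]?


E[die] = (1+10)/2 = 11/2
E[X] = 2×11/2 - 3 = 8

E[X] = 8


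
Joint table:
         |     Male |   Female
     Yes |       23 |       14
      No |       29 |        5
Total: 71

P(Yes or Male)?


P(Yes∨Male) = P(Yes) + P(Male) - P(Yes∧Male)
= (37 + 52 - 23)/71 = 66/71

P = 66/71 ≈ 92.96%


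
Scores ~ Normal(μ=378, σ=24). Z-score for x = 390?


z = (x - μ)/σ = (390 - 378)/24 = 0.5

z = 0.5


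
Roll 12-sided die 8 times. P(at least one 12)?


P(no 12)^8 = (11/12)^8 = 214358881/429981696
P(≥1) = 1 - 214358881/429981696 = 215622815/429981696

P = 215622815/429981696 ≈ 50.15%


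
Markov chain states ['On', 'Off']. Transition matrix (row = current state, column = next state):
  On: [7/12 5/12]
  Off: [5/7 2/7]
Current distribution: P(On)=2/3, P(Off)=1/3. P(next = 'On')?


P(next=On) = Σᵢ P(now=i)×P(i→On)
= 2/3×7/12 + 1/3×5/7
= 7/18 + 5/21 = 79/126

P = 79/126 ≈ 0.6270


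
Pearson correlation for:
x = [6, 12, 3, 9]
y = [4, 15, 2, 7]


n=4, Σx=30, Σy=28, Σxy=273, Σx²=270, Σy²=294
r = (4×273 - 30×28)/√((4×270 - 30²)(4×294 - 28²))
= 252/√(180×392) = 252/√70560 ≈ 252/265.6313 ≈ 0.9487

r ≈ 0.9487


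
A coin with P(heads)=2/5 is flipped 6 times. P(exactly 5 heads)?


Binomial: P(X=5) = C(6,5)×p^5×(1-p)^1
= 6 × 32/3125 × 3/5 = 576/15625

P(X=5) = 576/15625 ≈ 3.69%


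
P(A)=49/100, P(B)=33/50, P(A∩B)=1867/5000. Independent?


P(A)×P(B) = 1617/5000
P(A∩B) = 1867/5000
Not equal → NOT independent

No, not independent


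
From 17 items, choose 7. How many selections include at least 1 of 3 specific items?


Complement: C(17,7) - C(14,7) = 19448 - 3432 = 16016

16016


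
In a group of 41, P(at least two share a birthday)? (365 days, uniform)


P(all different) = Π(365-i)/365 for i=0..40
= 0.096848
P(match) = 1 - 0.096848 = 0.903152

P ≈ 0.9032 ≈ 90.32%


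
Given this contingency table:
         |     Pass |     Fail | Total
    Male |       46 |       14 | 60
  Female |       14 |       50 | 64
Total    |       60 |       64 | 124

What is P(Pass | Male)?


P(Pass | Male) = 46/(46+14) = 46/60 = 23/30

P(Pass|Male) = 23/30 ≈ 76.67%


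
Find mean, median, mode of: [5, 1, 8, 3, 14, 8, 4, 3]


Sorted: [1, 3, 3, 4, 5, 8, 8, 14]
Mean = 46/8 = 23/4
Median = 9/2
Freq: {5: 1, 1: 1, 8: 2, 3: 2, 14: 1, 4: 1}
Mode: [3, 8]

Mean=23/4, Median=9/2, Mode=[3, 8]


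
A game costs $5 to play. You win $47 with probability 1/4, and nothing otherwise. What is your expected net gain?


E[gain] = (47-5)×1/4 + (-5)×3/4
= 21/2 - 15/4 = 27/4

Expected net gain = $27/4 ≈ $6.75


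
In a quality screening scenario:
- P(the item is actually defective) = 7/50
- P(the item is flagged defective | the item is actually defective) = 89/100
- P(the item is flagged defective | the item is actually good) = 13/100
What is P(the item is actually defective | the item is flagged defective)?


Using Bayes' theorem:
P(A|B) = P(B|A)·P(A) / P(B)

P(the item is flagged defective) = 89/100 × 7/50 + 13/100 × 43/50
= 623/5000 + 559/5000 = 591/2500

P(the item is actually defective|the item is flagged defective) = (623/5000) / (591/2500) = 623/1182

P(the item is actually defective|the item is flagged defective) = 623/1182 ≈ 52.71%


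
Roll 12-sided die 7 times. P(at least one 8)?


P(no 8)^7 = (11/12)^7 = 19487171/35831808
P(≥1) = 1 - 19487171/35831808 = 16344637/35831808

P = 16344637/35831808 ≈ 45.61%


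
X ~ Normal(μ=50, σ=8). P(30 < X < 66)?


z₁=(30-50)/8=-2.5, z₂=(66-50)/8=2.0
P = Φ(2.0) - Φ(-2.5) = 0.977250 - 0.006210 = 0.971040 ≈ 0.9710

P(30 < X < 66) ≈ 0.9710


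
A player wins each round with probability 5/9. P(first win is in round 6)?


Geometric: P(X=6) = (1-p)^(k-1)×p = (4/9)^5×5/9 = 5120/531441

P(X=6) = 5120/531441 ≈ 0.96%


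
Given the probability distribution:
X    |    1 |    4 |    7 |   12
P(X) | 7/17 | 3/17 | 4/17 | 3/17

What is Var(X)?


E[X] = 83/17
E[X²] = 683/17
Var(X) = E[X²] - (E[X])² = 683/17 - 6889/289 = 4722/289

Var(X) = 4722/289 ≈ 16.3391


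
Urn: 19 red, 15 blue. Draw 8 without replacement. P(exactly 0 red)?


Hypergeometric: C(19,0)×C(15,8)/C(34,8)
= 1×6435/18156204 = 65/183396

P(X=0) = 65/183396 ≈ 0.04%


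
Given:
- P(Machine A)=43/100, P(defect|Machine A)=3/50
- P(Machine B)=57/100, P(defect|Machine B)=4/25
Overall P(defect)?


P(B) = Σ P(B|Aᵢ)×P(Aᵢ)
  3/50×43/100 = 129/5000
  4/25×57/100 = 57/625
Sum = 117/1000

P(defect) = 117/1000 ≈ 11.70%


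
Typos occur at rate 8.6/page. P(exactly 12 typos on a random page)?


Poisson(λ=8.6): P(X=12) = e^(-λ)×λ^k/k!
= e^(-8.6) × 8.6^12 / 12!
≈ 0.0001841057937 × 163674647746 / 479001600 ≈ 0.062909

P(X=12) ≈ 0.062909 ≈ 6.29%


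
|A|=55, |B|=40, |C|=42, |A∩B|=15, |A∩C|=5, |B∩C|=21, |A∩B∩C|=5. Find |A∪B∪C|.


|A∪B∪C| = 55+40+42-15-5-21+5 = 101

|A∪B∪C| = 101


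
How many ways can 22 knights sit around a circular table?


Circular arrangements of 22 distinct objects: fix one position to break rotational symmetry.
(n-1)! = 21! = 51090942171709440000

51090942171709440000


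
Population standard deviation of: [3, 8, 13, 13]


Mean = 37/4
  (3-37/4)²=625/16
  (8-37/4)²=25/16
  (13-37/4)²=225/16
  (13-37/4)²=225/16
Σ(x-μ)² = 275/4
σ² = (275/4)/4 = 275/16

σ = √(275/16) ≈ 4.1458


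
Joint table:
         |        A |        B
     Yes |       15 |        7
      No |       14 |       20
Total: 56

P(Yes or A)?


P(Yes∨A) = P(Yes) + P(A) - P(Yes∧A)
= (22 + 29 - 15)/56 = 36/56 = 9/14

P = 9/14 ≈ 64.29%


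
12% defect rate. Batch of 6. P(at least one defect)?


P(all good) = (22/25)^6 = 113379904/244140625
P(≥1 defect) = 130760721/244140625

P = 130760721/244140625 ≈ 53.56%


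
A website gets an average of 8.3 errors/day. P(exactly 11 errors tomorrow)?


Poisson(λ=8.3): P(X=11) = e^(-λ)×λ^k/k!
= e^(-8.3) × 8.3^11 / 11!
≈ 0.0002485168271 × 12878314185.4 / 39916800 ≈ 0.080179

P(X=11) ≈ 0.080179 ≈ 8.02%


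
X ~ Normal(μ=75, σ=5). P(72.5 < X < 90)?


z₁=(72.5-75)/5=-0.5, z₂=(90-75)/5=3.0
P = Φ(3.0) - Φ(-0.5) = 0.998650 - 0.308538 = 0.690112 ≈ 0.6901

P(72.5 < X < 90) ≈ 0.6901


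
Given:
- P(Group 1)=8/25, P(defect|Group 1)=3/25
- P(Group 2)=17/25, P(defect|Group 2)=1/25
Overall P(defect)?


P(B) = Σ P(B|Aᵢ)×P(Aᵢ)
  3/25×8/25 = 24/625
  1/25×17/25 = 17/625
Sum = 41/625

P(defect) = 41/625 ≈ 6.56%


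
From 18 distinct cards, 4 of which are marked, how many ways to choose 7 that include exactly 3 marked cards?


Choose 3 of the 4 marked cards and 4 of the other 14 cards:
C(4,3)×C(14,4) = 4×1001 = 4004

4004


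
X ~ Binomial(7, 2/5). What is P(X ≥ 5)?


P(X ≥ 5) = Σ P(X=i) for i=5..7
P(X=5) = 6048/78125
P(X=6) = 1344/78125
P(X=7) = 128/78125
Sum = 1504/15625

P(X ≥ 5) = 1504/15625 ≈ 9.63%


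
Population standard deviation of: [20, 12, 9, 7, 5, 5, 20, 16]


Mean = 94/8 = 47/4
  (20-47/4)²=1089/16
  (12-47/4)²=1/16
  (9-47/4)²=121/16
  (7-47/4)²=361/16
  (5-47/4)²=729/16
  (5-47/4)²=729/16
  (20-47/4)²=1089/16
  (16-47/4)²=289/16
Σ(x-μ)² = 551/2
σ² = (551/2)/8 = 551/16

σ = √(551/16) ≈ 5.8683


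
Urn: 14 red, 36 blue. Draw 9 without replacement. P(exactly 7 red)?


Hypergeometric: C(14,7)×C(36,2)/C(50,9)
= 3432×630/2505433700 = 1404/1626905

P(X=7) = 1404/1626905 ≈ 0.09%


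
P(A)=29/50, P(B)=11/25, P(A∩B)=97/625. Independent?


P(A)×P(B) = 319/1250
P(A∩B) = 97/625
Not equal → NOT independent

No, not independent


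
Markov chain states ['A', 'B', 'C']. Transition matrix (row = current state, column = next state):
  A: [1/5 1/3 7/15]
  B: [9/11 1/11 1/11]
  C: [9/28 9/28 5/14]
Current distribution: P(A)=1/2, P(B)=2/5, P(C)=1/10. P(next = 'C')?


P(next=C) = Σᵢ P(now=i)×P(i→C)
= 1/2×7/15 + 2/5×1/11 + 1/10×5/14
= 7/30 + 2/55 + 1/28 = 1411/4620

P = 1411/4620 ≈ 0.3054


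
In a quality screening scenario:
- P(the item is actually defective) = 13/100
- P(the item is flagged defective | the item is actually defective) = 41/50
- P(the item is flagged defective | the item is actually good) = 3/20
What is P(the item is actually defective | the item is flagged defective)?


Using Bayes' theorem:
P(A|B) = P(B|A)·P(A) / P(B)

P(the item is flagged defective) = 41/50 × 13/100 + 3/20 × 87/100
= 533/5000 + 261/2000 = 2371/10000

P(the item is actually defective|the item is flagged defective) = (533/5000) / (2371/10000) = 1066/2371

P(the item is actually defective|the item is flagged defective) = 1066/2371 ≈ 44.96%


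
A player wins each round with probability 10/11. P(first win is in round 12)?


Geometric: P(X=12) = (1-p)^(k-1)×p = (1/11)^11×10/11 = 10/3138428376721

P(X=12) = 10/3138428376721 ≈ 0.00%


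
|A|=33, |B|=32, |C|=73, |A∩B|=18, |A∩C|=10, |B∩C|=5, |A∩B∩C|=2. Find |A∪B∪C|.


|A∪B∪C| = 33+32+73-18-10-5+2 = 107

|A∪B∪C| = 107


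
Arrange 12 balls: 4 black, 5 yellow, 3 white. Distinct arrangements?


12!/(4!×5!×3!) = 27720

27720


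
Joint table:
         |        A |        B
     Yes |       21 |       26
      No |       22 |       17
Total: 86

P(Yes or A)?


P(Yes∨A) = P(Yes) + P(A) - P(Yes∧A)
= (47 + 43 - 21)/86 = 69/86

P = 69/86 ≈ 80.23%


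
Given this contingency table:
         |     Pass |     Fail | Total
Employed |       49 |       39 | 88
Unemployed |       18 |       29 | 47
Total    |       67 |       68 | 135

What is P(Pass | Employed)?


P(Pass | Employed) = 49/(49+39) = 49/88

P(Pass|Employed) = 49/88 ≈ 55.68%


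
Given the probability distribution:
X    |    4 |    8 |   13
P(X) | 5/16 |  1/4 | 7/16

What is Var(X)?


E[X] = 143/16
E[X²] = 1519/16
Var(X) = E[X²] - (E[X])² = 1519/16 - 20449/256 = 3855/256

Var(X) = 3855/256 ≈ 15.0586


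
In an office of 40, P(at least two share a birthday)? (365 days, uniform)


P(all different) = Π(365-i)/365 for i=0..39
= 0.108768
P(match) = 1 - 0.108768 = 0.891232

P ≈ 0.8912 ≈ 89.12%


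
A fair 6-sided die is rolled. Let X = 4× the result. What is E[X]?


E[die] = (1+6)/2 = 7/2
E[X] = 4 × 7/2 = 14

E[X] = 14


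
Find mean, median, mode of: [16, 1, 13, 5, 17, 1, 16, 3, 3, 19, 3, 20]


Sorted: [1, 1, 3, 3, 3, 5, 13, 16, 16, 17, 19, 20]
Mean = 117/12 = 39/4
Median = 9
Freq: {16: 2, 1: 2, 13: 1, 5: 1, 17: 1, 3: 3, 19: 1, 20: 1}
Mode: [3]

Mean=39/4, Median=9, Mode=3


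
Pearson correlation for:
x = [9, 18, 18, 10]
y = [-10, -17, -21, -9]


n=4, Σx=55, Σy=-57, Σxy=-864, Σx²=829, Σy²=911
r = (4×(-864) - 55×(-57))/√((4×829 - 55²)(4×911 - (-57)²))
= -321/√(291×395) = -321/√114945 ≈ -321/339.0354 ≈ -0.9468

r ≈ -0.9468


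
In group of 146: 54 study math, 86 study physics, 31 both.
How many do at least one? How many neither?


|A∪B| = 54+86-31 = 109
Neither = 146-109 = 37

At least one: 109; Neither: 37


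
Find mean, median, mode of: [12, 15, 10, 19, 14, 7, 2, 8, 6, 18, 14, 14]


Sorted: [2, 6, 7, 8, 10, 12, 14, 14, 14, 15, 18, 19]
Mean = 139/12
Median = 13
Freq: {12: 1, 15: 1, 10: 1, 19: 1, 14: 3, 7: 1, 2: 1, 8: 1, 6: 1, 18: 1}
Mode: [14]

Mean=139/12, Median=13, Mode=14


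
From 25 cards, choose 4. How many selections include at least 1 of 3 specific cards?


Complement: C(25,4) - C(22,4) = 12650 - 7315 = 5335

5335


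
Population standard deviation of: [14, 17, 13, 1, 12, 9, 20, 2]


Mean = 88/8 = 11
  (14-11)²=9
  (17-11)²=36
  (13-11)²=4
  (1-11)²=100
  (12-11)²=1
  (9-11)²=4
  (20-11)²=81
  (2-11)²=81
Σ(x-μ)² = 316
σ² = 316/8 = 79/2

σ = √(79/2) ≈ 6.2849


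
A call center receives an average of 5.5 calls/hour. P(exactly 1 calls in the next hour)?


Poisson(λ=5.5): P(X=1) = e^(-λ)×λ^k/k!
= e^(-5.5) × 5.5^1 / 1!
≈ 0.004086771438 × 5.5 / 1 ≈ 0.022477

P(X=1) ≈ 0.022477 ≈ 2.25%


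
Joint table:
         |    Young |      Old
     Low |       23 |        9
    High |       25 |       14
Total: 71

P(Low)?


P(Low) = (23+9)/71 = 32/71

P(Low) = 32/71 ≈ 45.07%


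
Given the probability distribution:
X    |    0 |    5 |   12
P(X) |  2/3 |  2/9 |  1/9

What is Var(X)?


E[X] = 22/9
E[X²] = 194/9
Var(X) = E[X²] - (E[X])² = 194/9 - 484/81 = 1262/81

Var(X) = 1262/81 ≈ 15.5802


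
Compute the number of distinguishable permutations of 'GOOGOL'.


Letters: 6, freq: {'G': 2, 'O': 3, 'L': 1}
6!/(2!×3!×1!) = 720/12 = 60

60


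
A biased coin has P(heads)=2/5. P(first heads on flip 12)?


Geometric: P(X=12) = (1-p)^(k-1)×p = (3/5)^11×2/5 = 354294/244140625

P(X=12) = 354294/244140625 ≈ 0.15%


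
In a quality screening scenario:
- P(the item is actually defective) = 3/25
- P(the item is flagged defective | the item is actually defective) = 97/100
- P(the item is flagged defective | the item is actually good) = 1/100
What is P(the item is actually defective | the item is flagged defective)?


Using Bayes' theorem:
P(A|B) = P(B|A)·P(A) / P(B)

P(the item is flagged defective) = 97/100 × 3/25 + 1/100 × 22/25
= 291/2500 + 11/1250 = 313/2500

P(the item is actually defective|the item is flagged defective) = (291/2500) / (313/2500) = 291/313

P(the item is actually defective|the item is flagged defective) = 291/313 ≈ 92.97%


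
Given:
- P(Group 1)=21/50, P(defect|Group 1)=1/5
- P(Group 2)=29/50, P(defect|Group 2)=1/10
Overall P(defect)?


P(B) = Σ P(B|Aᵢ)×P(Aᵢ)
  1/5×21/50 = 21/250
  1/10×29/50 = 29/500
Sum = 71/500

P(defect) = 71/500 ≈ 14.20%


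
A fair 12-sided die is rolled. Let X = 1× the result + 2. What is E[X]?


E[die] = (1+12)/2 = 13/2
E[X] = 1×13/2 + 2 = 17/2

E[X] = 17/2


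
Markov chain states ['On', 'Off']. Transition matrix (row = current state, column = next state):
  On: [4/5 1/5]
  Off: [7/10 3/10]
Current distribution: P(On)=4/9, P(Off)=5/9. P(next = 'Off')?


P(next=Off) = Σᵢ P(now=i)×P(i→Off)
= 4/9×1/5 + 5/9×3/10
= 4/45 + 1/6 = 23/90

P = 23/90 ≈ 0.2556


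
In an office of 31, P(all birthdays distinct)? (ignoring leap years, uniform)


P(all different) = Π(365-i)/365 for i=0..30
= (365/365)×(364/365)×...×(335/365)
= 0.269545

P ≈ 0.2695 ≈ 26.95%


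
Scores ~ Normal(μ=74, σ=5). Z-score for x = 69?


z = (x - μ)/σ = (69 - 74)/5 = -1.0

z = -1.0


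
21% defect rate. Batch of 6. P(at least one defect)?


P(all good) = (79/100)^6 = 243087455521/1000000000000
P(≥1 defect) = 756912544479/1000000000000

P = 756912544479/1000000000000 ≈ 75.69%


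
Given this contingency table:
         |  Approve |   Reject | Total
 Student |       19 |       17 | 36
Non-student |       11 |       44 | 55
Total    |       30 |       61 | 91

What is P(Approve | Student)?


P(Approve | Student) = 19/(19+17) = 19/36

P(Approve|Student) = 19/36 ≈ 52.78%
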